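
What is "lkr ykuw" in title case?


Input string: 'lkr ykuw'
Operation: capitalize first letter of each word
Word transformations: 'lkr'->'Lkr', 'ykuw'->'Ykuw'
Result: Lkr Ykuw


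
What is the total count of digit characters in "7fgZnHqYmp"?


Input string: '7fgZnHqYmp'
Operation: count digit characters (0-9)
Scan: '7'(digit), 'f', 'g', 'Z', 'n', 'H', 'q', 'Y', 'm', 'p'
Digits found: 1
Result: 1


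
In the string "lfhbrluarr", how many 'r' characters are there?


Input string: 'lfhbrluarr'
Target character: 'r'
Scan each position: s[4]='r', s[8]='r', s[9]='r'
Matches found at indices: 4, 8, 9
Total: 3


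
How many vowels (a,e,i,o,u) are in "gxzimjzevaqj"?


Input string: 'gxzimjzevaqj'
Operation: count vowels (a, e, i, o, u)
Scan: s[0]='g', s[1]='x', s[2]='z', s[3]='i' (vowel), s[4]='m', s[5]='j', s[6]='z', s[7]='e' (vowel), s[8]='v', s[9]='a' (vowel), s[10]='q', s[11]='j'
Vowels found: 3
Result: 3


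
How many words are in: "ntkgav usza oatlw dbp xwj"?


Input string: 'ntkgav usza oatlw dbp xwj'
Operation: split by spaces
Words found: 'ntkgav', 'usza', 'oatlw', 'dbp', 'xwj'
Word count: 5


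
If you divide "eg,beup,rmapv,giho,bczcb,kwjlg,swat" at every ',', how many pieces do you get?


Input string: 'eg,beup,rmapv,giho,bczcb,kwjlg,swat'
Delimiter: ','
Split result: 'eg', 'beup', 'rmapv', 'giho', 'bczcb', 'kwjlg', 'swat'
Number of parts: 7


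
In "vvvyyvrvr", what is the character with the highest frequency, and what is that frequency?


Input: 'vvvyyvrvr'
Operation: tally each character
Counts: 'r':2, 'v':5, 'y':2
Maximum: 'v' appears 5 times


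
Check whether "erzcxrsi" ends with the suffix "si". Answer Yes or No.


Input string: 'erzcxrsi'
Suffix to check: 'si'
Last 2 characters of input: 'si'
Match: True
Result: Yes


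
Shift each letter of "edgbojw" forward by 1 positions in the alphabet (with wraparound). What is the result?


Input: 'edgbojw', shift = 1
Operation: for each letter, (position + 1) mod 26
Mapping: 'e'(4+1=5)->'f', 'd'(3+1=4)->'e', 'g'(6+1=7)->'h', 'b'(1+1=2)->'c', 'o'(14+1=15)->'p', 'j'(9+1=10)->'k', 'w'(22+1=23)->'x'
Result: fehcpkx


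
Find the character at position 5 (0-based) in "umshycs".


Input string: 'umshycs'
Operation: get character at index 5
Index mapping: s[0]='u', s[1]='m', s[2]='s', s[3]='h', s[4]='y', s[5]='c'
Result: 'c'


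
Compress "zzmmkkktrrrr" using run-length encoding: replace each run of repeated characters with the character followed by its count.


Input: 'zzmmkkktrrrr'
Operation: identify consecutive runs
Runs: 'zz' -> z2, 'mm' -> m2, 'kkk' -> k3, 't' -> t1, 'rrrr' -> r4
Encoded: z2m2k3t1r4


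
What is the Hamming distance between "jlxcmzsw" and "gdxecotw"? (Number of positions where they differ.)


String 1: 'jlxcmzsw'
String 2: 'gdxecotw'
Compare each position: pos 0: 'j'!='g', pos 1: 'l'!='d', pos 2: 'x'=='x', pos 3: 'c'!='e', pos 4: 'm'!='c', pos 5: 'z'!='o', pos 6: 's'!='t', pos 7: 'w'=='w'
Differing positions: 6
Hamming distance: 6


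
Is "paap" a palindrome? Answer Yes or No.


Input string: 'paap'
Reversed: 'paap'
Compare pairs: s[0]='p' vs s[3]='p' (match), s[1]='a' vs s[2]='a' (match)
Palindrome: Yes


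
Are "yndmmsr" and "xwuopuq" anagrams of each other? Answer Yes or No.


String 1: 'yndmmsr' -> sorted: 'dmmnrsy'
String 2: 'xwuopuq' -> sorted: 'opquuwx'
Compare sorted forms: 'dmmnrsy' != 'opquuwx'
Anagram: No


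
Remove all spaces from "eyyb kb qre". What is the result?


Input string: 'eyyb kb qre'
Operation: remove all spaces
Words: 'eyyb', 'kb', 'qre'
Join without spaces: eyybkbqre


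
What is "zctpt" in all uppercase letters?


Input string: 'zctpt'
Operation: convert each letter to uppercase
Mapping: 'z'->'Z', 'c'->'C', 't'->'T', 'p'->'P', 't'->'T'
Result: ZCTPT


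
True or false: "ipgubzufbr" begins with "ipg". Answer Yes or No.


Input string: 'ipgubzufbr'
Prefix to check: 'ipg'
First 3 characters of input: 'ipg'
Match: True
Result: Yes


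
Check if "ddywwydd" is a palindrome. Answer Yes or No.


Input string: 'ddywwydd'
Reversed: 'ddywwydd'
Compare pairs: s[0]='d' vs s[7]='d' (match), s[1]='d' vs s[6]='d' (match), s[2]='y' vs s[5]='y' (match), s[3]='w' vs s[4]='w' (match)
Palindrome: Yes


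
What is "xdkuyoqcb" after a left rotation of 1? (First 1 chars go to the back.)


Input: 'xdkuyoqcb', shift = 1
Operation: split at index 1 and swap parts
Front part s[0:1] = 'x'
Back part s[1:] = 'dkuyoqcb'
Rotated = back + front = 'dkuyoqcb' + 'x'
Result: dkuyoqcbx


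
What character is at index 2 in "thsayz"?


Input string: 'thsayz'
Operation: get character at index 2
Index mapping: s[0]='t', s[1]='h', s[2]='s'
Result: 's'


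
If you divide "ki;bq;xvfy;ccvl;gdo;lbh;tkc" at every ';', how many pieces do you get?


Input string: 'ki;bq;xvfy;ccvl;gdo;lbh;tkc'
Delimiter: ';'
Split result: 'ki', 'bq', 'xvfy', 'ccvl', 'gdo', 'lbh', 'tkc'
Number of parts: 7


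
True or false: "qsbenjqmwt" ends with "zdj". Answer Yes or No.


Input string: 'qsbenjqmwt'
Suffix to check: 'zdj'
Last 3 characters of input: 'mwt'
Match: False
Result: No


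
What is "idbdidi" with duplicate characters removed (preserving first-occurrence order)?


Input: 'idbdidi'
Operation: keep first occurrence of each character
Scan: s[0]='i' new -> keep; s[1]='d' new -> keep; s[2]='b' new -> keep; s[3]='d' seen -> skip; s[4]='i' seen -> skip; s[5]='d' seen -> skip; s[6]='i' seen -> skip
Result: idb


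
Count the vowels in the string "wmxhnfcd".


Input string: 'wmxhnfcd'
Operation: count vowels (a, e, i, o, u)
Scan: s[0]='w', s[1]='m', s[2]='x', s[3]='h', s[4]='n', s[5]='f', s[6]='c', s[7]='d'
Vowels found: 0
Result: 0


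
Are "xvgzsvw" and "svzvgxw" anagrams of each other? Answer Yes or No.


String 1: 'xvgzsvw' -> sorted: 'gsvvwxz'
String 2: 'svzvgxw' -> sorted: 'gsvvwxz'
Compare sorted forms: 'gsvvwxz' == 'gsvvwxz'
Anagram: Yes


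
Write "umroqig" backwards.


Input string: 'umroqig'
Operation: reverse character order
Original order: 'u' -> 'm' -> 'r' -> 'o' -> 'q' -> 'i' -> 'g'
Reversed order: 'g' -> 'i' -> 'q' -> 'o' -> 'r' -> 'm' -> 'u'
Result: giqormu


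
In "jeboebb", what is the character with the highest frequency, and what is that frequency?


Input: 'jeboebb'
Operation: tally each character
Counts: 'b':3, 'e':2, 'j':1, 'o':1
Maximum: 'b' appears 3 times


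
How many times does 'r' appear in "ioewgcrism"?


Input string: 'ioewgcrism'
Target character: 'r'
Scan each position: s[6]='r'
Matches found at indices: 6
Total: 1


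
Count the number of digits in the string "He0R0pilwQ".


Input string: 'He0R0pilwQ'
Operation: count digit characters (0-9)
Scan: 'H', 'e', '0'(digit), 'R', '0'(digit), 'p', 'i', 'l', 'w', 'Q'
Digits found: 2
Result: 2


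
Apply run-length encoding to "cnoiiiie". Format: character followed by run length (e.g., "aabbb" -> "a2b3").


Input: 'cnoiiiie'
Operation: identify consecutive runs
Runs: 'c' -> c1, 'n' -> n1, 'o' -> o1, 'iiii' -> i4, 'e' -> e1
Encoded: c1n1o1i4e1


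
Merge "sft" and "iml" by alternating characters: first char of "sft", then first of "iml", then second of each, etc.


String 1: 'sft'
String 2: 'iml'
Operation: alternate characters
Pairs: 's'+'i', 'f'+'m', 't'+'l'
Result: sifmtl


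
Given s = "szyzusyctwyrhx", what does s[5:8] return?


Input string: 'szyzusyctwyrhx'
Operation: slice [5:8]
Extract characters: s[5]='s', s[6]='y', s[7]='c'
Result: syc


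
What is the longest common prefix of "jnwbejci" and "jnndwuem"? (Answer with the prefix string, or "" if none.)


String 1: 'jnwbejci'
String 2: 'jnndwuem'
Compare position by position:
pos 0: 'j' vs 'j' match
pos 1: 'n' vs 'n' match
pos 2: 'w' vs 'n' differ -> stop
Longest common prefix: "jn" (length 2)


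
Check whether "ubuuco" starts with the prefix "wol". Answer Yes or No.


Input string: 'ubuuco'
Prefix to check: 'wol'
First 3 characters of input: 'ubu'
Match: False
Result: No


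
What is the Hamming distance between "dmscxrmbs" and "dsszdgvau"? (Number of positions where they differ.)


String 1: 'dmscxrmbs'
String 2: 'dsszdgvau'
Compare each position: pos 0: 'd'=='d', pos 1: 'm'!='s', pos 2: 's'=='s', pos 3: 'c'!='z', pos 4: 'x'!='d', pos 5: 'r'!='g', pos 6: 'm'!='v', pos 7: 'b'!='a', pos 8: 's'!='u'
Differing positions: 7
Hamming distance: 7


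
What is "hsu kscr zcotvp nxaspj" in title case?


Input string: 'hsu kscr zcotvp nxaspj'
Operation: capitalize first letter of each word
Word transformations: 'hsu'->'Hsu', 'kscr'->'Kscr', 'zcotvp'->'Zcotvp', 'nxaspj'->'Nxaspj'
Result: Hsu Kscr Zcotvp Nxaspj


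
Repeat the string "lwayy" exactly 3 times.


Input string: 'lwayy'
Operation: repeat 3 times
Concatenation: 'lwayy' + 'lwayy' + 'lwayy'
Result: lwayylwayylwayy


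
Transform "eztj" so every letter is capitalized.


Input string: 'eztj'
Operation: convert each letter to uppercase
Mapping: 'e'->'E', 'z'->'Z', 't'->'T', 'j'->'J'
Result: EZTJ


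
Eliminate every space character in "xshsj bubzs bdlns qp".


Input string: 'xshsj bubzs bdlns qp'
Operation: remove all spaces
Words: 'xshsj', 'bubzs', 'bdlns', 'qp'
Join without spaces: xshsjbubzsbdlnsqp


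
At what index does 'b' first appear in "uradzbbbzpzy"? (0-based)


Input string: 'uradzbbbzpzy'
Target: 'b'
Scanning left to right: s[0]='u', s[1]='r', s[2]='a', s[3]='d', s[4]='z', s[5]='b'
First match at index: 5


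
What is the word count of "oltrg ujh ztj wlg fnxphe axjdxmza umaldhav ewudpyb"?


Input string: 'oltrg ujh ztj wlg fnxphe axjdxmza umaldhav ewudpyb'
Operation: split by spaces
Words found: 'oltrg', 'ujh', 'ztj', 'wlg', 'fnxphe', 'axjdxmza', 'umaldhav', 'ewudpyb'
Word count: 8


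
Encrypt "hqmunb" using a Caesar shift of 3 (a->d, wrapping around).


Input: 'hqmunb', shift = 3
Operation: for each letter, (position + 3) mod 26
Mapping: 'h'(7+3=10)->'k', 'q'(16+3=19)->'t', 'm'(12+3=15)->'p', 'u'(20+3=23)->'x', 'n'(13+3=16)->'q', 'b'(1+3=4)->'e'
Result: ktpxqe


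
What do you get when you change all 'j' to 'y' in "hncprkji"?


Input string: 'hncprkji'
Operation: replace 'j' with 'y'
Positions of 'j': 6
After replacement: hncprkyi


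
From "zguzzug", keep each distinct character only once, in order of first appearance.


Input: 'zguzzug'
Operation: keep first occurrence of each character
Scan: s[0]='z' new -> keep; s[1]='g' new -> keep; s[2]='u' new -> keep; s[3]='z' seen -> skip; s[4]='z' seen -> skip; s[5]='u' seen -> skip; s[6]='g' seen -> skip
Result: zgu


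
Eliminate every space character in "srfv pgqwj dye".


Input string: 'srfv pgqwj dye'
Operation: remove all spaces
Words: 'srfv', 'pgqwj', 'dye'
Join without spaces: srfvpgqwjdye


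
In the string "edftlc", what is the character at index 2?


Input string: 'edftlc'
Operation: get character at index 2
Index mapping: s[0]='e', s[1]='d', s[2]='f'
Result: 'f'


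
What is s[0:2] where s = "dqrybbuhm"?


Input string: 'dqrybbuhm'
Operation: slice [0:2]
Extract characters: s[0]='d', s[1]='q'
Result: dq


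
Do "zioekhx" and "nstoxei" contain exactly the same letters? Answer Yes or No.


String 1: 'zioekhx' -> sorted: 'ehikoxz'
String 2: 'nstoxei' -> sorted: 'einostx'
Compare sorted forms: 'ehikoxz' != 'einostx'
Anagram: No


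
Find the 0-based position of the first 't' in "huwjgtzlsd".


Input string: 'huwjgtzlsd'
Target: 't'
Scanning left to right: s[0]='h', s[1]='u', s[2]='w', s[3]='j', s[4]='g', s[5]='t'
First match at index: 5


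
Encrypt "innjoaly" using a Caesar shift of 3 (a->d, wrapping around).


Input: 'innjoaly', shift = 3
Operation: for each letter, (position + 3) mod 26
Mapping: 'i'(8+3=11)->'l', 'n'(13+3=16)->'q', 'n'(13+3=16)->'q', 'j'(9+3=12)->'m', 'o'(14+3=17)->'r', 'a'(0+3=3)->'d', 'l'(11+3=14)->'o', 'y'(24+3=27, 27 mod 26=1)->'b'
Result: lqqmrdob


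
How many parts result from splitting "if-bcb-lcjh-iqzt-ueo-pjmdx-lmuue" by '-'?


Input string: 'if-bcb-lcjh-iqzt-ueo-pjmdx-lmuue'
Delimiter: '-'
Split result: 'if', 'bcb', 'lcjh', 'iqzt', 'ueo', 'pjmdx', 'lmuue'
Number of parts: 7


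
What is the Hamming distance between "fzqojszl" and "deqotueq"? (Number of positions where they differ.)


String 1: 'fzqojszl'
String 2: 'deqotueq'
Compare each position: pos 0: 'f'!='d', pos 1: 'z'!='e', pos 2: 'q'=='q', pos 3: 'o'=='o', pos 4: 'j'!='t', pos 5: 's'!='u', pos 6: 'z'!='e', pos 7: 'l'!='q'
Differing positions: 6
Hamming distance: 6


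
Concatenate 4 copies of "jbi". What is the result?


Input string: 'jbi'
Operation: repeat 4 times
Concatenation: 'jbi' + 'jbi' + 'jbi' + 'jbi'
Result: jbijbijbijbi


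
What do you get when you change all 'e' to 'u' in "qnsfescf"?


Input string: 'qnsfescf'
Operation: replace 'e' with 'u'
Positions of 'e': 4
After replacement: qnsfuscf


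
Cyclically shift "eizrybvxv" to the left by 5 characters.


Input: 'eizrybvxv', shift = 5
Operation: split at index 5 and swap parts
Front part s[0:5] = 'eizry'
Back part s[5:] = 'bvxv'
Rotated = back + front = 'bvxv' + 'eizry'
Result: bvxveizry


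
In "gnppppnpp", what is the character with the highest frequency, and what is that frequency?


Input: 'gnppppnpp'
Operation: tally each character
Counts: 'g':1, 'n':2, 'p':6
Maximum: 'p' appears 6 times


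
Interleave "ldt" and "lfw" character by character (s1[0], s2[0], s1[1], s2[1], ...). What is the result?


String 1: 'ldt'
String 2: 'lfw'
Operation: alternate characters
Pairs: 'l'+'l', 'd'+'f', 't'+'w'
Result: lldftw


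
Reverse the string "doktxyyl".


Input string: 'doktxyyl'
Operation: reverse character order
Original order: 'd' -> 'o' -> 'k' -> 't' -> 'x' -> 'y' -> 'y' -> 'l'
Reversed order: 'l' -> 'y' -> 'y' -> 'x' -> 't' -> 'k' -> 'o' -> 'd'
Result: lyyxtkod


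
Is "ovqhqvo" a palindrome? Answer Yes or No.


Input string: 'ovqhqvo'
Reversed: 'ovqhqvo'
Compare pairs: s[0]='o' vs s[6]='o' (match), s[1]='v' vs s[5]='v' (match), s[2]='q' vs s[4]='q' (match)
Palindrome: Yes


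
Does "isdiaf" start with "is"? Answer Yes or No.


Input string: 'isdiaf'
Prefix to check: 'is'
First 2 characters of input: 'is'
Match: True
Result: Yes


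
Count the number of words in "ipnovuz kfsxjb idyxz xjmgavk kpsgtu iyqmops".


Input string: 'ipnovuz kfsxjb idyxz xjmgavk kpsgtu iyqmops'
Operation: split by spaces
Words found: 'ipnovuz', 'kfsxjb', 'idyxz', 'xjmgavk', 'kpsgtu', 'iyqmops'
Word count: 6


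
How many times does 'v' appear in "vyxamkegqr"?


Input string: 'vyxamkegqr'
Target character: 'v'
Scan each position: s[0]='v'
Matches found at indices: 0
Total: 1


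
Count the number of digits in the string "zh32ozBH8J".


Input string: 'zh32ozBH8J'
Operation: count digit characters (0-9)
Scan: 'z', 'h', '3'(digit), '2'(digit), 'o', 'z', 'B', 'H', '8'(digit), 'J'
Digits found: 3
Result: 3


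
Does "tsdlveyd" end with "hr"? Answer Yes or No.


Input string: 'tsdlveyd'
Suffix to check: 'hr'
Last 2 characters of input: 'yd'
Match: False
Result: No


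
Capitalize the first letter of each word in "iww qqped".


Input string: 'iww qqped'
Operation: capitalize first letter of each word
Word transformations: 'iww'->'Iww', 'qqped'->'Qqped'
Result: Iww Qqped


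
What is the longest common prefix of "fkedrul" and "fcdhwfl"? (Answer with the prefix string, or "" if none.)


String 1: 'fkedrul'
String 2: 'fcdhwfl'
Compare position by position:
pos 0: 'f' vs 'f' match
pos 1: 'k' vs 'c' differ -> stop
Longest common prefix: "f" (length 1)


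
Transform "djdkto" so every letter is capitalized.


Input string: 'djdkto'
Operation: convert each letter to uppercase
Mapping: 'd'->'D', 'j'->'J', 'd'->'D', 'k'->'K', 't'->'T', 'o'->'O'
Result: DJDKTO


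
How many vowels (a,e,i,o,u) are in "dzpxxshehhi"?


Input string: 'dzpxxshehhi'
Operation: count vowels (a, e, i, o, u)
Scan: s[0]='d', s[1]='z', s[2]='p', s[3]='x', s[4]='x', s[5]='s', s[6]='h', s[7]='e' (vowel), s[8]='h', s[9]='h', s[10]='i' (vowel)
Vowels found: 2
Result: 2


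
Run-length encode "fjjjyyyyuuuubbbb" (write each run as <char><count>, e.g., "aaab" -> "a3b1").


Input: 'fjjjyyyyuuuubbbb'
Operation: identify consecutive runs
Runs: 'f' -> f1, 'jjj' -> j3, 'yyyy' -> y4, 'uuuu' -> u4, 'bbbb' -> b4
Encoded: f1j3y4u4b4


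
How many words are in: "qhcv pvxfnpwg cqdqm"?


Input string: 'qhcv pvxfnpwg cqdqm'
Operation: split by spaces
Words found: 'qhcv', 'pvxfnpwg', 'cqdqm'
Word count: 3


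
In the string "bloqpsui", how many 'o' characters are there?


Input string: 'bloqpsui'
Target character: 'o'
Scan each position: s[2]='o'
Matches found at indices: 2
Total: 1


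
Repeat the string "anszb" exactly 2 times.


Input string: 'anszb'
Operation: repeat 2 times
Concatenation: 'anszb' + 'anszb'
Result: anszbanszb


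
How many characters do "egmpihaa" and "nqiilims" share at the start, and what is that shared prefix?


String 1: 'egmpihaa'
String 2: 'nqiilims'
Compare position by position:
pos 0: 'e' vs 'n' differ -> stop
Longest common prefix: "" (length 0)


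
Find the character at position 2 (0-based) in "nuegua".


Input string: 'nuegua'
Operation: get character at index 2
Index mapping: s[0]='n', s[1]='u', s[2]='e'
Result: 'e'


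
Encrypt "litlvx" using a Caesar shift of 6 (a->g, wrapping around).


Input: 'litlvx', shift = 6
Operation: for each letter, (position + 6) mod 26
Mapping: 'l'(11+6=17)->'r', 'i'(8+6=14)->'o', 't'(19+6=25)->'z', 'l'(11+6=17)->'r', 'v'(21+6=27, 27 mod 26=1)->'b', 'x'(23+6=29, 29 mod 26=3)->'d'
Result: rozrbd


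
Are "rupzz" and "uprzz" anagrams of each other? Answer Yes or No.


String 1: 'rupzz' -> sorted: 'pruzz'
String 2: 'uprzz' -> sorted: 'pruzz'
Compare sorted forms: 'pruzz' == 'pruzz'
Anagram: Yes


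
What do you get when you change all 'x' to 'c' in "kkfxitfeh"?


Input string: 'kkfxitfeh'
Operation: replace 'x' with 'c'
Positions of 'x': 3
After replacement: kkfcitfeh


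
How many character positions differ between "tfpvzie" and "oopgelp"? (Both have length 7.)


String 1: 'tfpvzie'
String 2: 'oopgelp'
Compare each position: pos 0: 't'!='o', pos 1: 'f'!='o', pos 2: 'p'=='p', pos 3: 'v'!='g', pos 4: 'z'!='e', pos 5: 'i'!='l', pos 6: 'e'!='p'
Differing positions: 6
Hamming distance: 6


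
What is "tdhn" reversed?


Input string: 'tdhn'
Operation: reverse character order
Original order: 't' -> 'd' -> 'h' -> 'n'
Reversed order: 'n' -> 'h' -> 'd' -> 't'
Result: nhdt


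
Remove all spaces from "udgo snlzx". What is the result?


Input string: 'udgo snlzx'
Operation: remove all spaces
Words: 'udgo', 'snlzx'
Join without spaces: udgosnlzx


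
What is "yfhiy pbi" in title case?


Input string: 'yfhiy pbi'
Operation: capitalize first letter of each word
Word transformations: 'yfhiy'->'Yfhiy', 'pbi'->'Pbi'
Result: Yfhiy Pbi


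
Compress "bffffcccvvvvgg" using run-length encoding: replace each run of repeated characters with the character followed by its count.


Input: 'bffffcccvvvvgg'
Operation: identify consecutive runs
Runs: 'b' -> b1, 'ffff' -> f4, 'ccc' -> c3, 'vvvv' -> v4, 'gg' -> g2
Encoded: b1f4c3v4g2


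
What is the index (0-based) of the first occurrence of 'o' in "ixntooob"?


Input string: 'ixntooob'
Target: 'o'
Scanning left to right: s[0]='i', s[1]='x', s[2]='n', s[3]='t', s[4]='o'
First match at index: 4


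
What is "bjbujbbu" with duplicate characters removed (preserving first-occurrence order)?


Input: 'bjbujbbu'
Operation: keep first occurrence of each character
Scan: s[0]='b' new -> keep; s[1]='j' new -> keep; s[2]='b' seen -> skip; s[3]='u' new -> keep; s[4]='j' seen -> skip; s[5]='b' seen -> skip; s[6]='b' seen -> skip; s[7]='u' seen -> skip
Result: bju


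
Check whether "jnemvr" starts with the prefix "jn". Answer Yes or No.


Input string: 'jnemvr'
Prefix to check: 'jn'
First 2 characters of input: 'jn'
Match: True
Result: Yes


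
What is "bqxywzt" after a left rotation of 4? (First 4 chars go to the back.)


Input: 'bqxywzt', shift = 4
Operation: split at index 4 and swap parts
Front part s[0:4] = 'bqxy'
Back part s[4:] = 'wzt'
Rotated = back + front = 'wzt' + 'bqxy'
Result: wztbqxy


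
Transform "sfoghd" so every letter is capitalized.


Input string: 'sfoghd'
Operation: convert each letter to uppercase
Mapping: 's'->'S', 'f'->'F', 'o'->'O', 'g'->'G', 'h'->'H', 'd'->'D'
Result: SFOGHD


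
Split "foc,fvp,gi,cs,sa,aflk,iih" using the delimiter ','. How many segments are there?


Input string: 'foc,fvp,gi,cs,sa,aflk,iih'
Delimiter: ','
Split result: 'foc', 'fvp', 'gi', 'cs', 'sa', 'aflk', 'iih'
Number of parts: 7


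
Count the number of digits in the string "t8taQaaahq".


Input string: 't8taQaaahq'
Operation: count digit characters (0-9)
Scan: 't', '8'(digit), 't', 'a', 'Q', 'a', 'a', 'a', 'h', 'q'
Digits found: 1
Result: 1


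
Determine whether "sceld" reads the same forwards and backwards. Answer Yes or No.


Input string: 'sceld'
Reversed: 'dlecs'
Compare pairs: s[0]='s' vs s[4]='d' (mismatch), s[1]='c' vs s[3]='l' (mismatch)
Palindrome: No


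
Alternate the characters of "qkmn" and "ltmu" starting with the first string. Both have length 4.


String 1: 'qkmn'
String 2: 'ltmu'
Operation: alternate characters
Pairs: 'q'+'l', 'k'+'t', 'm'+'m', 'n'+'u'
Result: qlktmmnu


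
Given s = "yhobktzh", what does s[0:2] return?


Input string: 'yhobktzh'
Operation: slice [0:2]
Extract characters: s[0]='y', s[1]='h'
Result: yh


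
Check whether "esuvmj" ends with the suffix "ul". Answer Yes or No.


Input string: 'esuvmj'
Suffix to check: 'ul'
Last 2 characters of input: 'mj'
Match: False
Result: No


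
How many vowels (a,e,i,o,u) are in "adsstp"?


Input string: 'adsstp'
Operation: count vowels (a, e, i, o, u)
Scan: s[0]='a' (vowel), s[1]='d', s[2]='s', s[3]='s', s[4]='t', s[5]='p'
Vowels found: 1
Result: 1


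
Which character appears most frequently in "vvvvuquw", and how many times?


Input: 'vvvvuquw'
Operation: tally each character
Counts: 'q':1, 'u':2, 'v':4, 'w':1
Maximum: 'v' appears 4 times


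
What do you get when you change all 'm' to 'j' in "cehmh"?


Input string: 'cehmh'
Operation: replace 'm' with 'j'
Positions of 'm': 3
After replacement: cehjh


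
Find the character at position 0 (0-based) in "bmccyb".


Input string: 'bmccyb'
Operation: get character at index 0
Index mapping: s[0]='b'
Result: 'b'


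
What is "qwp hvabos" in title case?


Input string: 'qwp hvabos'
Operation: capitalize first letter of each word
Word transformations: 'qwp'->'Qwp', 'hvabos'->'Hvabos'
Result: Qwp Hvabos


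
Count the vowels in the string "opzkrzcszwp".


Input string: 'opzkrzcszwp'
Operation: count vowels (a, e, i, o, u)
Scan: s[0]='o' (vowel), s[1]='p', s[2]='z', s[3]='k', s[4]='r', s[5]='z', s[6]='c', s[7]='s', s[8]='z', s[9]='w', s[10]='p'
Vowels found: 1
Result: 1


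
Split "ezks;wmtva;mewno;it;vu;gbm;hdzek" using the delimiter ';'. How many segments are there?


Input string: 'ezks;wmtva;mewno;it;vu;gbm;hdzek'
Delimiter: ';'
Split result: 'ezks', 'wmtva', 'mewno', 'it', 'vu', 'gbm', 'hdzek'
Number of parts: 7


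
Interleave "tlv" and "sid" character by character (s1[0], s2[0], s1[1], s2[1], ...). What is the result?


String 1: 'tlv'
String 2: 'sid'
Operation: alternate characters
Pairs: 't'+'s', 'l'+'i', 'v'+'d'
Result: tslivd


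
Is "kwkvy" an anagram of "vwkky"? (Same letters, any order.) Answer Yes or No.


String 1: 'vwkky' -> sorted: 'kkvwy'
String 2: 'kwkvy' -> sorted: 'kkvwy'
Compare sorted forms: 'kkvwy' == 'kkvwy'
Anagram: Yes


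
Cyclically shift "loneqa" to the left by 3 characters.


Input: 'loneqa', shift = 3
Operation: split at index 3 and swap parts
Front part s[0:3] = 'lon'
Back part s[3:] = 'eqa'
Rotated = back + front = 'eqa' + 'lon'
Result: eqalon


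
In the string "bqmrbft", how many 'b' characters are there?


Input string: 'bqmrbft'
Target character: 'b'
Scan each position: s[0]='b', s[4]='b'
Matches found at indices: 0, 4
Total: 2


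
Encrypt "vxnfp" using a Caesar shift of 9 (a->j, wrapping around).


Input: 'vxnfp', shift = 9
Operation: for each letter, (position + 9) mod 26
Mapping: 'v'(21+9=30, 30 mod 26=4)->'e', 'x'(23+9=32, 32 mod 26=6)->'g', 'n'(13+9=22)->'w', 'f'(5+9=14)->'o', 'p'(15+9=24)->'y'
Result: egwoy


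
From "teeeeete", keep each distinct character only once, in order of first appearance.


Input: 'teeeeete'
Operation: keep first occurrence of each character
Scan: s[0]='t' new -> keep; s[1]='e' new -> keep; s[2]='e' seen -> skip; s[3]='e' seen -> skip; s[4]='e' seen -> skip; s[5]='e' seen -> skip; s[6]='t' seen -> skip; s[7]='e' seen -> skip
Result: te


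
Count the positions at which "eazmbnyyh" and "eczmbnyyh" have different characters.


String 1: 'eazmbnyyh'
String 2: 'eczmbnyyh'
Compare each position: pos 0: 'e'=='e', pos 1: 'a'!='c', pos 2: 'z'=='z', pos 3: 'm'=='m', pos 4: 'b'=='b', pos 5: 'n'=='n', pos 6: 'y'=='y', pos 7: 'y'=='y', pos 8: 'h'=='h'
Differing positions: 1
Hamming distance: 1


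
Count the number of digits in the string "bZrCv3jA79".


Input string: 'bZrCv3jA79'
Operation: count digit characters (0-9)
Scan: 'b', 'Z', 'r', 'C', 'v', '3'(digit), 'j', 'A', '7'(digit), '9'(digit)
Digits found: 3
Result: 3


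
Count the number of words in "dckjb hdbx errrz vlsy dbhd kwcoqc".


Input string: 'dckjb hdbx errrz vlsy dbhd kwcoqc'
Operation: split by spaces
Words found: 'dckjb', 'hdbx', 'errrz', 'vlsy', 'dbhd', 'kwcoqc'
Word count: 6


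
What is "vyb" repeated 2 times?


Input string: 'vyb'
Operation: repeat 2 times
Concatenation: 'vyb' + 'vyb'
Result: vybvyb


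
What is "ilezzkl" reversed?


Input string: 'ilezzkl'
Operation: reverse character order
Original order: 'i' -> 'l' -> 'e' -> 'z' -> 'z' -> 'k' -> 'l'
Reversed order: 'l' -> 'k' -> 'z' -> 'z' -> 'e' -> 'l' -> 'i'
Result: lkzzeli


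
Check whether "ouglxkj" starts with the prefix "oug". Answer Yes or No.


Input string: 'ouglxkj'
Prefix to check: 'oug'
First 3 characters of input: 'oug'
Match: True
Result: Yes


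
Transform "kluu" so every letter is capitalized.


Input string: 'kluu'
Operation: convert each letter to uppercase
Mapping: 'k'->'K', 'l'->'L', 'u'->'U', 'u'->'U'
Result: KLUU


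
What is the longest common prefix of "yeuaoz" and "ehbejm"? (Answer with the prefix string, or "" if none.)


String 1: 'yeuaoz'
String 2: 'ehbejm'
Compare position by position:
pos 0: 'y' vs 'e' differ -> stop
Longest common prefix: "" (length 0)


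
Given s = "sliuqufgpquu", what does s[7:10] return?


Input string: 'sliuqufgpquu'
Operation: slice [7:10]
Extract characters: s[7]='g', s[8]='p', s[9]='q'
Result: gpq


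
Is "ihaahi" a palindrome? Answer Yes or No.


Input string: 'ihaahi'
Reversed: 'ihaahi'
Compare pairs: s[0]='i' vs s[5]='i' (match), s[1]='h' vs s[4]='h' (match), s[2]='a' vs s[3]='a' (match)
Palindrome: Yes


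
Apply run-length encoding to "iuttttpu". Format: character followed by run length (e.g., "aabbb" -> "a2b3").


Input: 'iuttttpu'
Operation: identify consecutive runs
Runs: 'i' -> i1, 'u' -> u1, 'tttt' -> t4, 'p' -> p1, 'u' -> u1
Encoded: i1u1t4p1u1


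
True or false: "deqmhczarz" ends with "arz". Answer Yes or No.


Input string: 'deqmhczarz'
Suffix to check: 'arz'
Last 3 characters of input: 'arz'
Match: True
Result: Yes


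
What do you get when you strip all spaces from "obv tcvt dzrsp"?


Input string: 'obv tcvt dzrsp'
Operation: remove all spaces
Words: 'obv', 'tcvt', 'dzrsp'
Join without spaces: obvtcvtdzrsp


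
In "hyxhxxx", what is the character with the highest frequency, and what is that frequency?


Input: 'hyxhxxx'
Operation: tally each character
Counts: 'h':2, 'x':4, 'y':1
Maximum: 'x' appears 4 times


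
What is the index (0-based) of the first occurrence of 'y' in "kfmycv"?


Input string: 'kfmycv'
Target: 'y'
Scanning left to right: s[0]='k', s[1]='f', s[2]='m', s[3]='y'
First match at index: 3


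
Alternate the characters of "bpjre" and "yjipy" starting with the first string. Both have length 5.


String 1: 'bpjre'
String 2: 'yjipy'
Operation: alternate characters
Pairs: 'b'+'y', 'p'+'j', 'j'+'i', 'r'+'p', 'e'+'y'
Result: bypjjirpey


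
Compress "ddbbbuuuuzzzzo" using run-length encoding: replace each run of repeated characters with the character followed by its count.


Input: 'ddbbbuuuuzzzzo'
Operation: identify consecutive runs
Runs: 'dd' -> d2, 'bbb' -> b3, 'uuuu' -> u4, 'zzzz' -> z4, 'o' -> o1
Encoded: d2b3u4z4o1


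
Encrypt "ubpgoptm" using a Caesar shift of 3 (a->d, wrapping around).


Input: 'ubpgoptm', shift = 3
Operation: for each letter, (position + 3) mod 26
Mapping: 'u'(20+3=23)->'x', 'b'(1+3=4)->'e', 'p'(15+3=18)->'s', 'g'(6+3=9)->'j', 'o'(14+3=17)->'r', 'p'(15+3=18)->'s', 't'(19+3=22)->'w', 'm'(12+3=15)->'p'
Result: xesjrswp


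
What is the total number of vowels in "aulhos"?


Input string: 'aulhos'
Operation: count vowels (a, e, i, o, u)
Scan: s[0]='a' (vowel), s[1]='u' (vowel), s[2]='l', s[3]='h', s[4]='o' (vowel), s[5]='s'
Vowels found: 3
Result: 3


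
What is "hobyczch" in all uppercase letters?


Input string: 'hobyczch'
Operation: convert each letter to uppercase
Mapping: 'h'->'H', 'o'->'O', 'b'->'B', 'y'->'Y', 'c'->'C', 'z'->'Z', 'c'->'C', 'h'->'H'
Result: HOBYCZCH


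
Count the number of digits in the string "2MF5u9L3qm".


Input string: '2MF5u9L3qm'
Operation: count digit characters (0-9)
Scan: '2'(digit), 'M', 'F', '5'(digit), 'u', '9'(digit), 'L', '3'(digit), 'q', 'm'
Digits found: 4
Result: 4


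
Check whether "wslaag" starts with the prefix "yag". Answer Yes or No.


Input string: 'wslaag'
Prefix to check: 'yag'
First 3 characters of input: 'wsl'
Match: False
Result: No


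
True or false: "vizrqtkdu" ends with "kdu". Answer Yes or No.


Input string: 'vizrqtkdu'
Suffix to check: 'kdu'
Last 3 characters of input: 'kdu'
Match: True
Result: Yes


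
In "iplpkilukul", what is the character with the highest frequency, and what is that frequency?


Input: 'iplpkilukul'
Operation: tally each character
Counts: 'i':2, 'k':2, 'l':3, 'p':2, 'u':2
Maximum: 'l' appears 3 times


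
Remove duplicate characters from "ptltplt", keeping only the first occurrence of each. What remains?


Input: 'ptltplt'
Operation: keep first occurrence of each character
Scan: s[0]='p' new -> keep; s[1]='t' new -> keep; s[2]='l' new -> keep; s[3]='t' seen -> skip; s[4]='p' seen -> skip; s[5]='l' seen -> skip; s[6]='t' seen -> skip
Result: ptl


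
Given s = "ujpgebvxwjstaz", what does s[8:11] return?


Input string: 'ujpgebvxwjstaz'
Operation: slice [8:11]
Extract characters: s[8]='w', s[9]='j', s[10]='s'
Result: wjs


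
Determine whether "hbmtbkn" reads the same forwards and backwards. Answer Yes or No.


Input string: 'hbmtbkn'
Reversed: 'nkbtmbh'
Compare pairs: s[0]='h' vs s[6]='n' (mismatch), s[1]='b' vs s[5]='k' (mismatch), s[2]='m' vs s[4]='b' (mismatch)
Palindrome: No


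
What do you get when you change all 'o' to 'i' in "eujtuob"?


Input string: 'eujtuob'
Operation: replace 'o' with 'i'
Positions of 'o': 5
After replacement: eujtuib


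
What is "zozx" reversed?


Input string: 'zozx'
Operation: reverse character order
Original order: 'z' -> 'o' -> 'z' -> 'x'
Reversed order: 'x' -> 'z' -> 'o' -> 'z'
Result: xzoz


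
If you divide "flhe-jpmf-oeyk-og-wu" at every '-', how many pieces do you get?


Input string: 'flhe-jpmf-oeyk-og-wu'
Delimiter: '-'
Split result: 'flhe', 'jpmf', 'oeyk', 'og', 'wu'
Number of parts: 5


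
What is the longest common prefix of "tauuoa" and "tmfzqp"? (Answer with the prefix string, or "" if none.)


String 1: 'tauuoa'
String 2: 'tmfzqp'
Compare position by position:
pos 0: 't' vs 't' match
pos 1: 'a' vs 'm' differ -> stop
Longest common prefix: "t" (length 1)


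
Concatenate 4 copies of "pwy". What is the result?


Input string: 'pwy'
Operation: repeat 4 times
Concatenation: 'pwy' + 'pwy' + 'pwy' + 'pwy'
Result: pwypwypwypwy


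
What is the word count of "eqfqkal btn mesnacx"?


Input string: 'eqfqkal btn mesnacx'
Operation: split by spaces
Words found: 'eqfqkal', 'btn', 'mesnacx'
Word count: 3


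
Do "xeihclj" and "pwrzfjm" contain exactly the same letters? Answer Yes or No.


String 1: 'xeihclj' -> sorted: 'cehijlx'
String 2: 'pwrzfjm' -> sorted: 'fjmprwz'
Compare sorted forms: 'cehijlx' != 'fjmprwz'
Anagram: No


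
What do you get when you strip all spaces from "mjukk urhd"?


Input string: 'mjukk urhd'
Operation: remove all spaces
Words: 'mjukk', 'urhd'
Join without spaces: mjukkurhd


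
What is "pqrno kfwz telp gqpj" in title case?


Input string: 'pqrno kfwz telp gqpj'
Operation: capitalize first letter of each word
Word transformations: 'pqrno'->'Pqrno', 'kfwz'->'Kfwz', 'telp'->'Telp', 'gqpj'->'Gqpj'
Result: Pqrno Kfwz Telp Gqpj


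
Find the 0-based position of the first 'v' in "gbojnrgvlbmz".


Input string: 'gbojnrgvlbmz'
Target: 'v'
Scanning left to right: s[0]='g', s[1]='b', s[2]='o', s[3]='j', s[4]='n', s[5]='r', s[6]='g', s[7]='v'
First match at index: 7


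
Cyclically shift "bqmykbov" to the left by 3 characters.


Input: 'bqmykbov', shift = 3
Operation: split at index 3 and swap parts
Front part s[0:3] = 'bqm'
Back part s[3:] = 'ykbov'
Rotated = back + front = 'ykbov' + 'bqm'
Result: ykbovbqm


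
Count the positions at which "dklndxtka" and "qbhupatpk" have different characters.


String 1: 'dklndxtka'
String 2: 'qbhupatpk'
Compare each position: pos 0: 'd'!='q', pos 1: 'k'!='b', pos 2: 'l'!='h', pos 3: 'n'!='u', pos 4: 'd'!='p', pos 5: 'x'!='a', pos 6: 't'=='t', pos 7: 'k'!='p', pos 8: 'a'!='k'
Differing positions: 8
Hamming distance: 8


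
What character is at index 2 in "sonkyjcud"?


Input string: 'sonkyjcud'
Operation: get character at index 2
Index mapping: s[0]='s', s[1]='o', s[2]='n'
Result: 'n'


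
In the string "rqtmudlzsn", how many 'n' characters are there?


Input string: 'rqtmudlzsn'
Target character: 'n'
Scan each position: s[9]='n'
Matches found at indices: 9
Total: 1


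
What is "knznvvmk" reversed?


Input string: 'knznvvmk'
Operation: reverse character order
Original order: 'k' -> 'n' -> 'z' -> 'n' -> 'v' -> 'v' -> 'm' -> 'k'
Reversed order: 'k' -> 'm' -> 'v' -> 'v' -> 'n' -> 'z' -> 'n' -> 'k'
Result: kmvvnznk


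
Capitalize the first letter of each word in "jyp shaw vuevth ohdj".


Input string: 'jyp shaw vuevth ohdj'
Operation: capitalize first letter of each word
Word transformations: 'jyp'->'Jyp', 'shaw'->'Shaw', 'vuevth'->'Vuevth', 'ohdj'->'Ohdj'
Result: Jyp Shaw Vuevth Ohdj


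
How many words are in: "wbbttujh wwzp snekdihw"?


Input string: 'wbbttujh wwzp snekdihw'
Operation: split by spaces
Words found: 'wbbttujh', 'wwzp', 'snekdihw'
Word count: 3


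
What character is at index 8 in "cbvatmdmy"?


Input string: 'cbvatmdmy'
Operation: get character at index 8
Index mapping: s[0]='c', s[1]='b', s[2]='v', s[3]='a', s[4]='t', s[5]='m', s[6]='d', s[7]='m', s[8]='y'
Result: 'y'


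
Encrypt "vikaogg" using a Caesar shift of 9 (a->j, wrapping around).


Input: 'vikaogg', shift = 9
Operation: for each letter, (position + 9) mod 26
Mapping: 'v'(21+9=30, 30 mod 26=4)->'e', 'i'(8+9=17)->'r', 'k'(10+9=19)->'t', 'a'(0+9=9)->'j', 'o'(14+9=23)->'x', 'g'(6+9=15)->'p', 'g'(6+9=15)->'p'
Result: ertjxpp


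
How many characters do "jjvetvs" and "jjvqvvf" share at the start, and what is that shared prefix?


String 1: 'jjvetvs'
String 2: 'jjvqvvf'
Compare position by position:
pos 0: 'j' vs 'j' match
pos 1: 'j' vs 'j' match
pos 2: 'v' vs 'v' match
pos 3: 'e' vs 'q' differ -> stop
Longest common prefix: "jjv" (length 3)


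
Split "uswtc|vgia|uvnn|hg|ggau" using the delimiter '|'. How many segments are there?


Input string: 'uswtc|vgia|uvnn|hg|ggau'
Delimiter: '|'
Split result: 'uswtc', 'vgia', 'uvnn', 'hg', 'ggau'
Number of parts: 5


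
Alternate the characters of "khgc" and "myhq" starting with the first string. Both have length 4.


String 1: 'khgc'
String 2: 'myhq'
Operation: alternate characters
Pairs: 'k'+'m', 'h'+'y', 'g'+'h', 'c'+'q'
Result: kmhyghcq


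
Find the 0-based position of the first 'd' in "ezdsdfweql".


Input string: 'ezdsdfweql'
Target: 'd'
Scanning left to right: s[0]='e', s[1]='z', s[2]='d'
First match at index: 2


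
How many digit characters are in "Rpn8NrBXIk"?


Input string: 'Rpn8NrBXIk'
Operation: count digit characters (0-9)
Scan: 'R', 'p', 'n', '8'(digit), 'N', 'r', 'B', 'X', 'I', 'k'
Digits found: 1
Result: 1


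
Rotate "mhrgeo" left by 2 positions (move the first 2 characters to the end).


Input: 'mhrgeo', shift = 2
Operation: split at index 2 and swap parts
Front part s[0:2] = 'mh'
Back part s[2:] = 'rgeo'
Rotated = back + front = 'rgeo' + 'mh'
Result: rgeomh


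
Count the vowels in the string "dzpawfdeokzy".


Input string: 'dzpawfdeokzy'
Operation: count vowels (a, e, i, o, u)
Scan: s[0]='d', s[1]='z', s[2]='p', s[3]='a' (vowel), s[4]='w', s[5]='f', s[6]='d', s[7]='e' (vowel), s[8]='o' (vowel), s[9]='k', s[10]='z', s[11]='y'
Vowels found: 3
Result: 3


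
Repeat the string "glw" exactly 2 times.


Input string: 'glw'
Operation: repeat 2 times
Concatenation: 'glw' + 'glw'
Result: glwglw


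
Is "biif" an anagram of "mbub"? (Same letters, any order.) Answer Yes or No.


String 1: 'mbub' -> sorted: 'bbmu'
String 2: 'biif' -> sorted: 'bfii'
Compare sorted forms: 'bbmu' != 'bfii'
Anagram: No


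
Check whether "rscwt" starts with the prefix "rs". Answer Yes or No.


Input string: 'rscwt'
Prefix to check: 'rs'
First 2 characters of input: 'rs'
Match: True
Result: Yes


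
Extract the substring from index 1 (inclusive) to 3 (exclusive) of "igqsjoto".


Input string: 'igqsjoto'
Operation: slice [1:3]
Extract characters: s[1]='g', s[2]='q'
Result: gq


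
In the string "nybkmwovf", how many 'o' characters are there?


Input string: 'nybkmwovf'
Target character: 'o'
Scan each position: s[6]='o'
Matches found at indices: 6
Total: 1


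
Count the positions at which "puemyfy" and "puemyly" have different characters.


String 1: 'puemyfy'
String 2: 'puemyly'
Compare each position: pos 0: 'p'=='p', pos 1: 'u'=='u', pos 2: 'e'=='e', pos 3: 'm'=='m', pos 4: 'y'=='y', pos 5: 'f'!='l', pos 6: 'y'=='y'
Differing positions: 1
Hamming distance: 1


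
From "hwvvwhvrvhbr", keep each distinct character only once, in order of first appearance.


Input: 'hwvvwhvrvhbr'
Operation: keep first occurrence of each character
Scan: s[0]='h' new -> keep; s[1]='w' new -> keep; s[2]='v' new -> keep; s[3]='v' seen -> skip; s[4]='w' seen -> skip; s[5]='h' seen -> skip; s[6]='v' seen -> skip; s[7]='r' new -> keep; s[8]='v' seen -> skip; s[9]='h' seen -> skip; s[10]='b' new -> keep; s[11]='r' seen -> skip
Result: hwvrb


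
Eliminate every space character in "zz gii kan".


Input string: 'zz gii kan'
Operation: remove all spaces
Words: 'zz', 'gii', 'kan'
Join without spaces: zzgiikan


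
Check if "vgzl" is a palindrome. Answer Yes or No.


Input string: 'vgzl'
Reversed: 'lzgv'
Compare pairs: s[0]='v' vs s[3]='l' (mismatch), s[1]='g' vs s[2]='z' (mismatch)
Palindrome: No


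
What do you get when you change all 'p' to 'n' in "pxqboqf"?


Input string: 'pxqboqf'
Operation: replace 'p' with 'n'
Positions of 'p': 0
After replacement: nxqboqf


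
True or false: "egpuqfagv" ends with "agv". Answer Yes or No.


Input string: 'egpuqfagv'
Suffix to check: 'agv'
Last 3 characters of input: 'agv'
Match: True
Result: Yes


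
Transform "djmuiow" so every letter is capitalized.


Input string: 'djmuiow'
Operation: convert each letter to uppercase
Mapping: 'd'->'D', 'j'->'J', 'm'->'M', 'u'->'U', 'i'->'I', 'o'->'O', 'w'->'W'
Result: DJMUIOW
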